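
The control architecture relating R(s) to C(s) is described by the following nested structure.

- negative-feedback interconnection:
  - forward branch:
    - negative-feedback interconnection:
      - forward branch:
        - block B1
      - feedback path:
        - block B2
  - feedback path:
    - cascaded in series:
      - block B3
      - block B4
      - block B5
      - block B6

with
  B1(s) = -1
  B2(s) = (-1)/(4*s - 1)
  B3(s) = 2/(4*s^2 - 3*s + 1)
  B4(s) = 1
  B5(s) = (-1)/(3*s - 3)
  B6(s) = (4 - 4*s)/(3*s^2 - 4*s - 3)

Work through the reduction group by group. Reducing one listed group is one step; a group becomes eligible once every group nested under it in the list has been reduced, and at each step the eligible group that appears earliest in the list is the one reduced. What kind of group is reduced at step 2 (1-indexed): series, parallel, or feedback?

The answer is series.

Reasoning:
Step 1 - close the feedback loop around B1, B2
Step 2 - multiply B3, B4, B5, B6 (series)
Step 3 - close the feedback loop around [B1/(1+B1*B2)], (B3*B4*B5*B6)
Step 2: series.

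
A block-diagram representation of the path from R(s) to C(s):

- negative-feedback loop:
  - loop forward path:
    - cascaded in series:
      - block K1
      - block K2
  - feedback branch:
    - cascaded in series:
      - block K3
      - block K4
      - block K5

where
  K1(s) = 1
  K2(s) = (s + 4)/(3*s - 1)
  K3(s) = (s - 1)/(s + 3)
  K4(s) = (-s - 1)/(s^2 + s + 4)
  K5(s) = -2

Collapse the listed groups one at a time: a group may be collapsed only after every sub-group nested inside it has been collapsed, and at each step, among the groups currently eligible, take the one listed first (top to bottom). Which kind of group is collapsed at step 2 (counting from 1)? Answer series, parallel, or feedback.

(1) series reduction of K1, K2
(2) reduce the series chain K3, K4, K5
(3) reduce the feedback loop with forward (K1*K2) and return (K3*K4*K5)
Step 2: series.

Answer: series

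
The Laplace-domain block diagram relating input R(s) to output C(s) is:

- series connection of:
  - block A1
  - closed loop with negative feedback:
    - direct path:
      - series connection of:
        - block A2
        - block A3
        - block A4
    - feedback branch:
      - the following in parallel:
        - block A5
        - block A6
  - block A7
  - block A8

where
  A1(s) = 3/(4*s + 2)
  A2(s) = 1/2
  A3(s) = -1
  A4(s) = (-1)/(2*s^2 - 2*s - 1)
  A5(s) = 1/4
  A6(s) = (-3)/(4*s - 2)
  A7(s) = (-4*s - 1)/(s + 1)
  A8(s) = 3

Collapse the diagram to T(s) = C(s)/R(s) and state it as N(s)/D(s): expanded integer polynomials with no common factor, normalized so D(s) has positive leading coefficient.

(1) combine A2, A3, A4 in series = 1/(4*s^2 - 4*s - 2)
(2) add A5, A6 (parallel) = (2*s - 7)/(8*s - 4)
(3) feedback reduction of (A2*A3*A4), (A5+A6) = (8*s - 4)/(32*s^3 - 48*s^2 + 2*s + 1)
(4) series reduction of A1, [(A2*A3*A4)/(1+(A2*A3*A4)*(A5+A6))], A7, A8; the result is T(s) itself (integer coefficients, no common factor, positive leading denominator coefficient)

Hence the answer: (-144*s^2 + 36*s + 18)/(64*s^5 - 108*s^3 - 40*s^2 + 5*s + 1)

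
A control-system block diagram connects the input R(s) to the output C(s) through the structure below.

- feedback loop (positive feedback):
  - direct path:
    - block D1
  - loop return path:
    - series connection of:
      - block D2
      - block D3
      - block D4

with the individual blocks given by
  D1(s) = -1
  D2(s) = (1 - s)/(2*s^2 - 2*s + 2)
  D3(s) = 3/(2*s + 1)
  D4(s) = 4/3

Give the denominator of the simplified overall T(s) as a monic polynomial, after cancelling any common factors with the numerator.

The answer is s^3 - s^2/2 - s/2 + 3/2.

Reasoning:
(1) reduce the series chain D2, D3, D4 gives (2 - 2*s)/(2*s^3 - s^2 + s + 1)
(2) apply the feedback formula to D1, (D2*D3*D4) gives (-2*s^3 + s^2 - s - 1)/(2*s^3 - s^2 - s + 3)
The result of step 2 is T(s) in lowest terms. Its denominator has leading coefficient 2; dividing the denominator through by 2 makes it monic.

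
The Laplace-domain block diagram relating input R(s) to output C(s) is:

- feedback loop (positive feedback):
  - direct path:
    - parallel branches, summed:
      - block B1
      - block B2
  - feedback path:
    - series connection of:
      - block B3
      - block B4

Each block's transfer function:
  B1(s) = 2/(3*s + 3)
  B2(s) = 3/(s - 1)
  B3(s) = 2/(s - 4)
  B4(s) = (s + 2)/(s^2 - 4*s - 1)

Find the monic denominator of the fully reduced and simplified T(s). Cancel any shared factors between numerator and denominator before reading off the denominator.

The answer is s^5 - 8*s^4 + 14*s^3 + 14*s^2/3 - 103*s/3 - 40/3.

Reasoning:
1. sum the parallel branches B1, B2: (11*s + 7)/(3*s^2 - 3)
2. series reduction of B3, B4: (2*s + 4)/(s^3 - 8*s^2 + 15*s + 4)
3. reduce the feedback loop with forward (B1+B2) and return (B3*B4): (11*s^4 - 81*s^3 + 109*s^2 + 149*s + 28)/(3*s^5 - 24*s^4 + 42*s^3 + 14*s^2 - 103*s - 40)
The result of step 3 is T(s) in lowest terms. Its denominator has leading coefficient 3; dividing the denominator through by 3 makes it monic.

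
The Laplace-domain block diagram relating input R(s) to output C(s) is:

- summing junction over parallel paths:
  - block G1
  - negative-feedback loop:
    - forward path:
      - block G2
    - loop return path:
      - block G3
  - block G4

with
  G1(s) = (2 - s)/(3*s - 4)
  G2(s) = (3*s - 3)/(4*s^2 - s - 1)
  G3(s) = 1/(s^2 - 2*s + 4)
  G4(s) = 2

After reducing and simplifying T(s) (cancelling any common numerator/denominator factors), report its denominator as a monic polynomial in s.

Answer: s^5 - 43*s^4/12 + 29*s^3/4 - 65*s^2/12 - 25*s/12 + 7/3

Working:
(1) close the feedback loop around G2, G3, giving (3*s^3 - 9*s^2 + 18*s - 12)/(4*s^4 - 9*s^3 + 17*s^2 + s - 7)
(2) add G1, [G2/(1+G2*G3)], G4 (parallel), giving (20*s^5 - 60*s^4 + 100*s^3 - 7*s^2 - 149*s + 90)/(12*s^5 - 43*s^4 + 87*s^3 - 65*s^2 - 25*s + 28)
T(s) is the step-2 result (common factors already cancelled). Leading coefficient of the denominator: 12. Divide through by 12 for the monic polynomial.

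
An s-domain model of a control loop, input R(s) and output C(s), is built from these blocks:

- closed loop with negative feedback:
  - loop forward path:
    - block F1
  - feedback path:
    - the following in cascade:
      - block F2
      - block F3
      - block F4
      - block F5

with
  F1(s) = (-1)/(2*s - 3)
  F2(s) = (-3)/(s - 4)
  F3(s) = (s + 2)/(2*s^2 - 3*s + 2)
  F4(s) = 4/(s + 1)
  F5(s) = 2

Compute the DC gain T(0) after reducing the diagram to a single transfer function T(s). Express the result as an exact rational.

Step 1: reduce the series chain F2, F3, F4, F5; result (-24*s - 48)/(2*s^4 - 9*s^3 + 3*s^2 + 6*s - 8)
Step 2: collapse the loop (F1 forward, (F2*F3*F4*F5) return); result (-2*s^4 + 9*s^3 - 3*s^2 - 6*s + 8)/(4*s^5 - 24*s^4 + 33*s^3 + 3*s^2 - 10*s + 72)
DC gain: substitute s = 0 into T(s) from step 2: T(0) = 8/72 = 1/9.

Answer: 1/9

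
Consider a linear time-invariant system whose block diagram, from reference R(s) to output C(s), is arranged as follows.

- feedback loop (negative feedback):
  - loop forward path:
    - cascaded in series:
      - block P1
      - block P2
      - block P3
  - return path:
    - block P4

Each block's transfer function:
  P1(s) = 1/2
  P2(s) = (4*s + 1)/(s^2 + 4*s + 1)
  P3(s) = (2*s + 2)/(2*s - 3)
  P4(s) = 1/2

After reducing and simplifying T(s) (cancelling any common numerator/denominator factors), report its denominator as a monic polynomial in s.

(1) cascade P1, P2, P3; result (4*s^2 + 5*s + 1)/(2*s^3 + 5*s^2 - 10*s - 3)
(2) collapse the loop ((P1*P2*P3) forward, P4 return); result (8*s^2 + 10*s + 2)/(4*s^3 + 14*s^2 - 15*s - 5)
T(s) is the step-2 result (common factors already cancelled). Leading coefficient of the denominator: 4. Divide through by 4 for the monic polynomial.

Therefore the answer is s^3 + 7*s^2/2 - 15*s/4 - 5/4.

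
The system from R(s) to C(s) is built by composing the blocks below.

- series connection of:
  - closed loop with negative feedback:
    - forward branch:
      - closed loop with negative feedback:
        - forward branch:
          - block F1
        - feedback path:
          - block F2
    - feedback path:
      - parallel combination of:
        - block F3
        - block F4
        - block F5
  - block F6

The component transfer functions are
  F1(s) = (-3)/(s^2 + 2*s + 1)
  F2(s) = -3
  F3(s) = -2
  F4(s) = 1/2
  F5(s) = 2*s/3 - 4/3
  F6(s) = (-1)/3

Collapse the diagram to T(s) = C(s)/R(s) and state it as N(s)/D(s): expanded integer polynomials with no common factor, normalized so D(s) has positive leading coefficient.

Step 1. reduce the feedback loop with forward F1 and return F2, giving (-3)/(s^2 + 2*s + 10)
Step 2. reduce the parallel group F3, F4, F5, giving 2*s/3 - 17/6
Step 3. reduce the feedback loop with forward [F1/(1+F1*F2)] and return (F3+F4+F5), giving (-6)/(2*s^2 + 37)
Step 4. series reduction of [[F1/(1+F1*F2)]/(1+[F1/(1+F1*F2)]*(F3+F4+F5))], F6 - this is the overall T(s), already in the required normalized form

Answer: 2/(2*s^2 + 37)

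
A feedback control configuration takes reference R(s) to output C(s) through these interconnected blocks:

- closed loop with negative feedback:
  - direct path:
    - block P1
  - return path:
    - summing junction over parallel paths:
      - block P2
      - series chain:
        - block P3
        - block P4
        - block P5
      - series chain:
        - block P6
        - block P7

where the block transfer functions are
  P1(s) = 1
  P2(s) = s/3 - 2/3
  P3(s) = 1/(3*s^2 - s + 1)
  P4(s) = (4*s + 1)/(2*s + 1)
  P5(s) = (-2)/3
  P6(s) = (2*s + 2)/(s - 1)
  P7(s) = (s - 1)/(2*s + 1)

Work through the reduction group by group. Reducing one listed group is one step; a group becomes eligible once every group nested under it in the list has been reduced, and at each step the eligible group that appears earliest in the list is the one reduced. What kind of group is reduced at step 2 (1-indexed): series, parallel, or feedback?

Step 1. series reduction of P3, P4, P5
Step 2. multiply P6, P7 (series)
Step 3. sum the parallel branches P2, (P3*P4*P5), (P6*P7)
Step 4. feedback reduction of P1, (P2+(P3*P4*P5)+(P6*P7))
So the answer for step 2 is series.

Therefore the answer is series.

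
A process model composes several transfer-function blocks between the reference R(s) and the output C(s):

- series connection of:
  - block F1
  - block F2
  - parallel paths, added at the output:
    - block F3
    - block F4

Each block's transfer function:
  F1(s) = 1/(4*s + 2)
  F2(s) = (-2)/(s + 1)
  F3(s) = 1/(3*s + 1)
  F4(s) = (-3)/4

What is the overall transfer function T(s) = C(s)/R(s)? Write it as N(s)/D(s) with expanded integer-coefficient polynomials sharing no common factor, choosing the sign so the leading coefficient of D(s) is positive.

First reduce the diagram to T(s).

Step 1 - reduce the parallel group F3, F4 gives (1 - 9*s)/(12*s + 4)
Step 2 - combine F1, F2, (F3+F4) in series; the result is T(s) itself (integer coefficients, no common factor, positive leading denominator coefficient)

Answer: (9*s - 1)/(24*s^3 + 44*s^2 + 24*s + 4)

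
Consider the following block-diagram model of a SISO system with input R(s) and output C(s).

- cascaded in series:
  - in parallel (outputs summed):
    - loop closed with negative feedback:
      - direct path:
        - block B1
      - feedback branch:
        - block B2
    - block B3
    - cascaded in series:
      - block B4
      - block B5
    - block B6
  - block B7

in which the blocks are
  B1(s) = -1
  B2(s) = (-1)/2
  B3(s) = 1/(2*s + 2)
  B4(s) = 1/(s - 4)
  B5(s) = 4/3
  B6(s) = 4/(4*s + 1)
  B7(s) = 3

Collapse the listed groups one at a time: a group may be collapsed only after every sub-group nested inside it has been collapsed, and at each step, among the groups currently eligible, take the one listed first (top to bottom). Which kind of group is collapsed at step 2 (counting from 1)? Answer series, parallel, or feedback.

1. apply the feedback formula to B1, B2
2. cascade B4, B5
3. add [B1/(1+B1*B2)], B3, (B4*B5), B6 (parallel)
4. series reduction of ([B1/(1+B1*B2)]+B3+(B4*B5)+B6), B7
The group at step 2 is a series group.

Answer: series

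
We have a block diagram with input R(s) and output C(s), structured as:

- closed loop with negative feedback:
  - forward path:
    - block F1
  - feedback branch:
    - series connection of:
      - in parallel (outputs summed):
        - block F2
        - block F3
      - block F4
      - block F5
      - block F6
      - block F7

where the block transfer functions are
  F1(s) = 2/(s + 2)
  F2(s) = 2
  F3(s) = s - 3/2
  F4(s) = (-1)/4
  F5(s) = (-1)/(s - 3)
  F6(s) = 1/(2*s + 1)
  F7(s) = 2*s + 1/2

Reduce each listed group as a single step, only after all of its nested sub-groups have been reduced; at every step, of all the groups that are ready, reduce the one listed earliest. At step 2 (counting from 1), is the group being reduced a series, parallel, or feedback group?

Step 1. reduce the parallel group F2, F3
Step 2. multiply (F2+F3), F4, F5, F6, F7 (series)
Step 3. close the feedback loop around F1, ((F2+F3)*F4*F5*F6*F7)
So the answer for step 2 is series.

Answer: series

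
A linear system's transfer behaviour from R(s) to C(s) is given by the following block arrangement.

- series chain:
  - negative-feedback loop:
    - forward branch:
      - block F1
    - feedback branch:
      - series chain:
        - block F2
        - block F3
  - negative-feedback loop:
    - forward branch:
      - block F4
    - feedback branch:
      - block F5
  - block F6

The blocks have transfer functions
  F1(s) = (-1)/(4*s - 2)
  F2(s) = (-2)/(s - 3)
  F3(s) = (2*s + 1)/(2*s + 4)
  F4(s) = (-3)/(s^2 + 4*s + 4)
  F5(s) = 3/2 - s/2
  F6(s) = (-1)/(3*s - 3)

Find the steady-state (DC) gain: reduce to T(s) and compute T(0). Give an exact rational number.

Reducing step by step:

Step 1: series reduction of F2, F3 = (-2*s - 1)/(s^2 - s - 6)
Step 2: close the feedback loop around F1, (F2*F3) = (-s^2 + s + 6)/(4*s^3 - 6*s^2 - 20*s + 13)
Step 3: apply the feedback formula to F4, F5 = (-6)/(2*s^2 + 11*s - 1)
Step 4: multiply [F1/(1+F1*(F2*F3))], [F4/(1+F4*F5)], F6 (series) = (-2*s^2 + 2*s + 12)/(8*s^6 + 24*s^5 - 142*s^4 - 78*s^3 + 351*s^2 - 176*s + 13)
DC gain: substitute s = 0 into T(s) from step 4: T(0) = 12/13.

Answer: 12/13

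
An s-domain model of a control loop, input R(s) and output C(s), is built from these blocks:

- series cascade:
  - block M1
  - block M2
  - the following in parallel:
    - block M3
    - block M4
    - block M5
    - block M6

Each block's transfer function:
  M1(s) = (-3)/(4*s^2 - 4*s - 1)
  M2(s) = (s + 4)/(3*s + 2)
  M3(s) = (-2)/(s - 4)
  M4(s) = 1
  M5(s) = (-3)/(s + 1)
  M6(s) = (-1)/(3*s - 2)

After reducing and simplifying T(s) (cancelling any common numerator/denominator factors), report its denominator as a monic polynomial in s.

First reduce the diagram to T(s).

[1] add M3, M4, M5, M6 (parallel), giving (3*s^3 - 27*s^2 + 37*s - 8)/(3*s^3 - 11*s^2 - 6*s + 8)
[2] reduce the series chain M1, M2, (M3+M4+M5+M6), giving (-9*s^4 + 45*s^3 + 213*s^2 - 420*s + 96)/(36*s^6 - 144*s^5 - 61*s^4 + 235*s^3 + 56*s^2 - 76*s - 16)
The result of step 2 is T(s) in lowest terms. Its denominator has leading coefficient 36; dividing the denominator through by 36 makes it monic.

Answer: s^6 - 4*s^5 - 61*s^4/36 + 235*s^3/36 + 14*s^2/9 - 19*s/9 - 4/9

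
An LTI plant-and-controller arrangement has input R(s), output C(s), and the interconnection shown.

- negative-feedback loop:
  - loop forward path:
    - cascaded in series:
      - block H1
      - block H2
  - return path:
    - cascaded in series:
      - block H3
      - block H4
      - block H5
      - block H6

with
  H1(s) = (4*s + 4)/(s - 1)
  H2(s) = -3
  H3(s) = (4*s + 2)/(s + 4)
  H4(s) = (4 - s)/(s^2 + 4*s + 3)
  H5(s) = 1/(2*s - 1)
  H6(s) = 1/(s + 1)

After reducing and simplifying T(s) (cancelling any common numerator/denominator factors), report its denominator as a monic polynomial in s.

The answer is s^5 + 13*s^4/2 + 15*s^3/2 + 23*s^2/2 - 185*s/2 - 42.

Reasoning:
1. combine H1, H2 in series: (-12*s - 12)/(s - 1)
2. cascade H3, H4, H5, H6: (-4*s^2 + 14*s + 8)/(2*s^5 + 17*s^4 + 45*s^3 + 35*s^2 - 7*s - 12)
3. close the feedback loop around (H1*H2), (H3*H4*H5*H6): (-24*s^5 - 204*s^4 - 540*s^3 - 420*s^2 + 84*s + 144)/(2*s^5 + 13*s^4 + 15*s^3 + 23*s^2 - 185*s - 84)
Step 3 gives the fully reduced T(s), with no common factor left to cancel. The denominator's leading coefficient is 2, so divide each of its coefficients by 2 to get the monic form.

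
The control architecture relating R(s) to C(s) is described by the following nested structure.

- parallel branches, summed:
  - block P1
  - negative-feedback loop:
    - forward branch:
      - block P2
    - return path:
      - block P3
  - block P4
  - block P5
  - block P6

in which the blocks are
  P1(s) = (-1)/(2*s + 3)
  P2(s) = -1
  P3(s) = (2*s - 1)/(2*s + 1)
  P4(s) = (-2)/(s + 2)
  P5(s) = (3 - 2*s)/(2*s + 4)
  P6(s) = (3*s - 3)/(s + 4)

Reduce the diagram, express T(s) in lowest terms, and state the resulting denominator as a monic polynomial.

Step 1 - close the feedback loop around P2, P3, giving -s - 1/2
Step 2 - combine P1, [P2/(1+P2*P3)], P4, P5, P6 in parallel, giving (-4*s^4 - 24*s^3 - 79*s^2 - 135*s - 88)/(4*s^3 + 30*s^2 + 68*s + 48)
That last expression is T(s), already simplified. Scaling its denominator by 1/4 (the reciprocal of the leading coefficient) yields the monic denominator.

Final answer: s^3 + 15*s^2/2 + 17*s + 12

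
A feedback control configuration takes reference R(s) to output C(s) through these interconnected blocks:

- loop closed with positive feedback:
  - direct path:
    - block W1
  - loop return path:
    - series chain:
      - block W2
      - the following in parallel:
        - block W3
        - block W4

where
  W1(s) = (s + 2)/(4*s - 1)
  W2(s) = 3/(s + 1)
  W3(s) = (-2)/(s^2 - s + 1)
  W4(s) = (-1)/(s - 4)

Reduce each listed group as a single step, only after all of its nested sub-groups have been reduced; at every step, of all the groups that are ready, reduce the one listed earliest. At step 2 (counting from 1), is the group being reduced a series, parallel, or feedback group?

Answer: series

Working:
Step 1 - add W3, W4 (parallel)
Step 2 - cascade W2, (W3+W4)
Step 3 - reduce the feedback loop with forward W1 and return (W2*(W3+W4))
Step 2: series.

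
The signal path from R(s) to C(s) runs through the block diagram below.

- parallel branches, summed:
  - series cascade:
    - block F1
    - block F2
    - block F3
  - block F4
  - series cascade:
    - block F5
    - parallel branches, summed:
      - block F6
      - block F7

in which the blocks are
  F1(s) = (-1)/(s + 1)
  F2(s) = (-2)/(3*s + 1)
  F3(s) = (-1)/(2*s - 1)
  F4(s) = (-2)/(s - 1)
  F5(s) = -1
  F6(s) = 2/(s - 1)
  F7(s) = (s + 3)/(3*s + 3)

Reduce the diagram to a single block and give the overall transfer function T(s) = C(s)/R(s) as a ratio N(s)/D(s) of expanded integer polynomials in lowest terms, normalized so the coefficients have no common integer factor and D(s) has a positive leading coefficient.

Step 1: multiply F1, F2, F3 (series) gives (-2)/(6*s^3 + 5*s^2 - 2*s - 1)
Step 2: combine F6, F7 in parallel gives (s^2 + 8*s + 3)/(3*s^2 - 3)
Step 3: combine F5, (F6+F7) in series gives (-s^2 - 8*s - 3)/(3*s^2 - 3)
Step 4: add (F1*F2*F3), F4, (F5*(F6+F7)) (parallel) - this is the overall T(s), already in the required normalized form

Answer: (-6*s^4 - 83*s^3 - 39*s^2 + 17*s + 15)/(18*s^4 - 3*s^3 - 21*s^2 + 3*s + 3)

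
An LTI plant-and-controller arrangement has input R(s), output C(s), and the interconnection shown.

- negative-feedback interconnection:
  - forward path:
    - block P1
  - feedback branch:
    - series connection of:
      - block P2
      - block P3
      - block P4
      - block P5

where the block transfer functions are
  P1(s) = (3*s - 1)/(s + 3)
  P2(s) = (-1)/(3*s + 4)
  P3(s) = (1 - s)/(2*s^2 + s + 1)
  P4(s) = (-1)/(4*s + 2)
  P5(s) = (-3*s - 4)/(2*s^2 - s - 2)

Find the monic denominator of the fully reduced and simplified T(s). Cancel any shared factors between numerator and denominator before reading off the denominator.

The answer is s^6 + 7*s^5/2 + 3*s^4/4 - 27*s^3/8 - 65*s^2/16 - 25*s/8 - 11/16.

Reasoning:
Step 1: series reduction of P2, P3, P4, P5; result (s - 1)/(16*s^5 + 8*s^4 - 12*s^3 - 18*s^2 - 14*s - 4)
Step 2: apply the feedback formula to P1, (P2*P3*P4*P5); result (48*s^6 + 8*s^5 - 44*s^4 - 42*s^3 - 24*s^2 + 2*s + 4)/(16*s^6 + 56*s^5 + 12*s^4 - 54*s^3 - 65*s^2 - 50*s - 11)
No further cancellation is possible in the step-2 result, so that is T(s). Its denominator becomes monic after dividing by the leading coefficient 16.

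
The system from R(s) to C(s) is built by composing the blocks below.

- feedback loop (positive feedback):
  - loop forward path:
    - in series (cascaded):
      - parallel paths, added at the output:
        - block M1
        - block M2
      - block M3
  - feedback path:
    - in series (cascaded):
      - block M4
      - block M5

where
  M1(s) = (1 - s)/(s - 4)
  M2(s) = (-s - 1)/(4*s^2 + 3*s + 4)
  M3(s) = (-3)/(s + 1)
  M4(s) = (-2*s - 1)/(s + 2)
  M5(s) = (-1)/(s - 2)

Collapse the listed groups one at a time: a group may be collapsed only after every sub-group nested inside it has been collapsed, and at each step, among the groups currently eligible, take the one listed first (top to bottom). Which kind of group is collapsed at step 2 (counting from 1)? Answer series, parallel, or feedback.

Reducing step by step:

[1] parallel reduction of M1, M2
[2] multiply (M1+M2), M3 (series)
[3] cascade M4, M5
[4] apply the feedback formula to ((M1+M2)*M3), (M4*M5)
Step 2: series.

Answer: series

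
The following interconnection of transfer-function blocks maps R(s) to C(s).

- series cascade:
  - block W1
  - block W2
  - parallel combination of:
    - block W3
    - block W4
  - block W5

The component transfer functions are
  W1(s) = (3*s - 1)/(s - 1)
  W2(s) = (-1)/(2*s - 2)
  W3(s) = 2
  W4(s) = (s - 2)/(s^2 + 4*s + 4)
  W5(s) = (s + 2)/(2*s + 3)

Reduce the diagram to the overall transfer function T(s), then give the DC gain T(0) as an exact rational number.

1. combine W3, W4 in parallel, giving (2*s^2 + 9*s + 6)/(s^2 + 4*s + 4)
2. series reduction of W1, W2, (W3+W4), W5, giving (-6*s^3 - 25*s^2 - 9*s + 6)/(4*s^4 + 6*s^3 - 12*s^2 - 10*s + 12)
The step-2 result is T(s). Setting s = 0: T(0) = 6/12 = 1/2.

Hence the answer: 1/2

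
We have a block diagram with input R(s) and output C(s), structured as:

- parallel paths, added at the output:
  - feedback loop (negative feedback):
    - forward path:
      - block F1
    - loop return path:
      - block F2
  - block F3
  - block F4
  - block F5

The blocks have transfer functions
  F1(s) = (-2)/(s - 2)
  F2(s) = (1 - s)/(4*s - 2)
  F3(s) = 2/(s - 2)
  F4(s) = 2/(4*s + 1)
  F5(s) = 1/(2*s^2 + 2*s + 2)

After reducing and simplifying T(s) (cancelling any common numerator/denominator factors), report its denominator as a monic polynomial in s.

(1) collapse the loop (F1 forward, F2 return) -> (2 - 4*s)/(2*s^2 - 4*s + 1)
(2) reduce the parallel group [F1/(1+F1*F2)], F3, F4, F5 -> (8*s^5 - 14*s^3 + 24*s^2 + 13*s - 14)/(16*s^6 - 44*s^5 + 12*s^4 - 2*s^3 + 54*s^2 - 2*s - 4)
T(s) is the step-2 result (common factors already cancelled). Leading coefficient of the denominator: 16. Divide through by 16 for the monic polynomial.

Therefore the answer is s^6 - 11*s^5/4 + 3*s^4/4 - s^3/8 + 27*s^2/8 - s/8 - 1/4.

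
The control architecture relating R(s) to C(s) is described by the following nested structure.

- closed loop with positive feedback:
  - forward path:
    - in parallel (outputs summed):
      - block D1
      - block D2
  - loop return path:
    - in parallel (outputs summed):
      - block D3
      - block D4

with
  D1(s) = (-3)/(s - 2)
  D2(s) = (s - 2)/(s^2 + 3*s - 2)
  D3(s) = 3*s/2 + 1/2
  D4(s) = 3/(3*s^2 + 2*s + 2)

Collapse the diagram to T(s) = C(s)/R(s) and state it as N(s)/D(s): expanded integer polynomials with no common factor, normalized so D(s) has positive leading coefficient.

Reducing step by step:

1. combine D1, D2 in parallel = (-2*s^2 - 13*s + 10)/(s^3 + s^2 - 8*s + 4)
2. parallel reduction of D3, D4 = (9*s^3 + 9*s^2 + 8*s + 8)/(6*s^2 + 4*s + 4)
3. close the feedback loop around (D1+D2), (D3+D4), giving the overall T(s)

Answer: (-12*s^4 - 86*s^3 - 12*s + 40)/(24*s^5 + 145*s^4 + 3*s^3 + 26*s^2 + 8*s - 64)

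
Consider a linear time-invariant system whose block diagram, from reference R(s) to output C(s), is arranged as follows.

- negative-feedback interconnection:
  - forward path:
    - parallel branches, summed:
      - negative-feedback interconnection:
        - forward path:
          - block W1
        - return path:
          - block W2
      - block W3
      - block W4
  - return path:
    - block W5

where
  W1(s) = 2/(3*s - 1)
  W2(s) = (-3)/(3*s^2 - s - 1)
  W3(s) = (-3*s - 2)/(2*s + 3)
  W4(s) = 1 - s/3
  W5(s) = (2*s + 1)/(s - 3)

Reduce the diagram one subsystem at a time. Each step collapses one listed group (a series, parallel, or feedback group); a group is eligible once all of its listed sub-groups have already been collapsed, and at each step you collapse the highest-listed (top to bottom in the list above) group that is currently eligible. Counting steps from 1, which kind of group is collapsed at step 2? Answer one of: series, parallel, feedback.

Answer: parallel

Working:
1. reduce the feedback loop with forward W1 and return W2
2. reduce the parallel group [W1/(1+W1*W2)], W3, W4
3. feedback reduction of ([W1/(1+W1*W2)]+W3+W4), W5
The group at step 2 is a parallel group.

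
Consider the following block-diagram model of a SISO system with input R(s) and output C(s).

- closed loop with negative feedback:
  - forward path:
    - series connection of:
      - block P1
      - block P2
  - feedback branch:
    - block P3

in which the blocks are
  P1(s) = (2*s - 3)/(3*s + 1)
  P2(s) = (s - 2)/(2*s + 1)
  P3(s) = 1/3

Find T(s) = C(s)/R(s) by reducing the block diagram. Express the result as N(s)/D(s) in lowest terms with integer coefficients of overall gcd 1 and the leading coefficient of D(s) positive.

First reduce the diagram to T(s).

1. combine P1, P2 in series: (2*s^2 - 7*s + 6)/(6*s^2 + 5*s + 1)
2. close the feedback loop around (P1*P2), P3 - this is the overall T(s), already in the required normalized form

Answer: (6*s^2 - 21*s + 18)/(20*s^2 + 8*s + 9)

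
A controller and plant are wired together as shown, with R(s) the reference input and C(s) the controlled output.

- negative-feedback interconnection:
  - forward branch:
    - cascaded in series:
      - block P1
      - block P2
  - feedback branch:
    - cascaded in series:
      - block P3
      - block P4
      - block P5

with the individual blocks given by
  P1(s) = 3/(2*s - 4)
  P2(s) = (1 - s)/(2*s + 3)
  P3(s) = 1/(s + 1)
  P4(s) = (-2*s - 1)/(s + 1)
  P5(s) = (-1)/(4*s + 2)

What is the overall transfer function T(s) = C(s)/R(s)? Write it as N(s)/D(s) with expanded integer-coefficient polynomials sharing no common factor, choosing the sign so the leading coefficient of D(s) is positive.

(1) multiply P1, P2 (series), giving (3 - 3*s)/(4*s^2 - 2*s - 12)
(2) series reduction of P3, P4, P5, giving 1/(2*s^2 + 4*s + 2)
(3) close the feedback loop around (P1*P2), (P3*P4*P5) - this is the overall T(s), already in the required normalized form

Therefore the answer is (-6*s^3 - 6*s^2 + 6*s + 6)/(8*s^4 + 12*s^3 - 24*s^2 - 55*s - 21).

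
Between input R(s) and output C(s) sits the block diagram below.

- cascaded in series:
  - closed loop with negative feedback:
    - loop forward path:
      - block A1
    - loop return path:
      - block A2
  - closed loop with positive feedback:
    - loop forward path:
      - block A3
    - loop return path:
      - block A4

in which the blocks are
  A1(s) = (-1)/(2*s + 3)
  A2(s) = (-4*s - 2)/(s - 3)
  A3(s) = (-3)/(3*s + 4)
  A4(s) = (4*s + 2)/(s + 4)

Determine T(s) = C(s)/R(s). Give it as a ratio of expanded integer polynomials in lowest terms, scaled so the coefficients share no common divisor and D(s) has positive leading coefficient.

The answer is (3*s^2 + 3*s - 36)/(6*s^4 + 59*s^3 + 51*s^2 - 174*s - 154).

Reasoning:
Step 1 - close the feedback loop around A1, A2 gives (3 - s)/(2*s^2 + s - 7)
Step 2 - collapse the loop (A3 forward, A4 return) gives (-3*s - 12)/(3*s^2 + 28*s + 22)
Step 3 - series reduction of [A1/(1+A1*A2)], [A3/(1-A3*A4)]; the result is T(s) itself (integer coefficients, no common factor, positive leading denominator coefficient)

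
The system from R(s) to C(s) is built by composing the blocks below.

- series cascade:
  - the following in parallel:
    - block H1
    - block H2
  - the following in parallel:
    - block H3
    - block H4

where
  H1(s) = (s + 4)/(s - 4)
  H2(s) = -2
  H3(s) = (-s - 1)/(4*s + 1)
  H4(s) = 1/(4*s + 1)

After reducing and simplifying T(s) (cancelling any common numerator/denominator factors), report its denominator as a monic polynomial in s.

Step 1: add H1, H2 (parallel): (12 - s)/(s - 4)
Step 2: parallel reduction of H3, H4: (-s)/(4*s + 1)
Step 3: combine (H1+H2), (H3+H4) in series: (s^2 - 12*s)/(4*s^2 - 15*s - 4)
That last expression is T(s), already simplified. Scaling its denominator by 1/4 (the reciprocal of the leading coefficient) yields the monic denominator.

Hence the answer: s^2 - 15*s/4 - 1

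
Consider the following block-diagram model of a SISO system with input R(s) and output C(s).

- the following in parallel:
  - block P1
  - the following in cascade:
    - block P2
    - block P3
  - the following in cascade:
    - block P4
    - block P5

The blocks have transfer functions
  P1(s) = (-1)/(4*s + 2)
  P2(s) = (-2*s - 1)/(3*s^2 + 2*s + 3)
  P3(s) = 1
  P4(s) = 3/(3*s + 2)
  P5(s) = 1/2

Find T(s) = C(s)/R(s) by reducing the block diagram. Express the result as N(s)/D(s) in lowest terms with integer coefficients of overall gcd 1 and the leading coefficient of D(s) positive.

(1) cascade P2, P3 = (-2*s - 1)/(3*s^2 + 2*s + 3)
(2) reduce the series chain P4, P5 = 3/(6*s + 4)
(3) sum the parallel branches P1, (P2*P3), (P4*P5), giving the overall T(s)

Answer: (-15*s^3 - 31*s^2 - 11*s - 1)/(36*s^4 + 66*s^3 + 76*s^2 + 50*s + 12)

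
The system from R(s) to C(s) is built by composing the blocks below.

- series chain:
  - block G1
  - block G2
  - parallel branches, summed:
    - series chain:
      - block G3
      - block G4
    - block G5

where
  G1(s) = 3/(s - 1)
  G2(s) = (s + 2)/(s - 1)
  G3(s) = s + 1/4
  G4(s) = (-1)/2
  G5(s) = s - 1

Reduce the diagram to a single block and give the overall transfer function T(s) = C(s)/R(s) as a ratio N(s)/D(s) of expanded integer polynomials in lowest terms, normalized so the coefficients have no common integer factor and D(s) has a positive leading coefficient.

Step 1 - series reduction of G3, G4: -s/2 - 1/8
Step 2 - parallel reduction of (G3*G4), G5: s/2 - 9/8
Step 3 - multiply G1, G2, ((G3*G4)+G5) (series): this yields T(s), and no further normalization is needed

Therefore the answer is (12*s^2 - 3*s - 54)/(8*s^2 - 16*s + 8).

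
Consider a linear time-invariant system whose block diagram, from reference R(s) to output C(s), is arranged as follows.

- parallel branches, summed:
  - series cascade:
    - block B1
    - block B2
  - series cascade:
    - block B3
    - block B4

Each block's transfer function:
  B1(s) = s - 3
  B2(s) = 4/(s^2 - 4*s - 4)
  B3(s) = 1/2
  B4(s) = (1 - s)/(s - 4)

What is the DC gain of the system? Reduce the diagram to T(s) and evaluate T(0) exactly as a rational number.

Step 1: combine B1, B2 in series = (4*s - 12)/(s^2 - 4*s - 4)
Step 2: combine B3, B4 in series = (1 - s)/(2*s - 8)
Step 3: combine (B1*B2), (B3*B4) in parallel = (-s^3 + 13*s^2 - 56*s + 92)/(2*s^3 - 16*s^2 + 24*s + 32)
The step-3 result is T(s). Setting s = 0: T(0) = 92/32 = 23/8.

Answer: 23/8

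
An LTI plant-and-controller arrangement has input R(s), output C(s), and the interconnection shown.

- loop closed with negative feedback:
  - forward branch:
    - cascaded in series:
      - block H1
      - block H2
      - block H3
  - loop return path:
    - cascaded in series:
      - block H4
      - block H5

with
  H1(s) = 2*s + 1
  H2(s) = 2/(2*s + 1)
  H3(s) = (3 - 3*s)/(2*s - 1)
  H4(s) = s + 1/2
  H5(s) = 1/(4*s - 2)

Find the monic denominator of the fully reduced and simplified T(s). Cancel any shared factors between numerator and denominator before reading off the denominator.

1. multiply H1, H2, H3 (series) = (6 - 6*s)/(2*s - 1)
2. combine H4, H5 in series = (2*s + 1)/(8*s - 4)
3. apply the feedback formula to (H1*H2*H3), (H4*H5) = (-24*s^2 + 36*s - 12)/(2*s^2 - 5*s + 5)
The result of step 3 is T(s) in lowest terms. Its denominator has leading coefficient 2; dividing the denominator through by 2 makes it monic.

Hence the answer: s^2 - 5*s/2 + 5/2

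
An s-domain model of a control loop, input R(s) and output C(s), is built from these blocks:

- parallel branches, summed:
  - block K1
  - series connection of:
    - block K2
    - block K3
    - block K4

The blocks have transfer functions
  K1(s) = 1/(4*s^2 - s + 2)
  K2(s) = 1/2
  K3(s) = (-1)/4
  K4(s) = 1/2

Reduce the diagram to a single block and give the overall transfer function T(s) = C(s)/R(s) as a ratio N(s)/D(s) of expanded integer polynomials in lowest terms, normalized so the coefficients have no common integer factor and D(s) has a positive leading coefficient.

[1] multiply K2, K3, K4 (series) gives (-1)/16
[2] parallel reduction of K1, (K2*K3*K4) - this is the overall T(s), already in the required normalized form

Answer: (-4*s^2 + s + 14)/(64*s^2 - 16*s + 32)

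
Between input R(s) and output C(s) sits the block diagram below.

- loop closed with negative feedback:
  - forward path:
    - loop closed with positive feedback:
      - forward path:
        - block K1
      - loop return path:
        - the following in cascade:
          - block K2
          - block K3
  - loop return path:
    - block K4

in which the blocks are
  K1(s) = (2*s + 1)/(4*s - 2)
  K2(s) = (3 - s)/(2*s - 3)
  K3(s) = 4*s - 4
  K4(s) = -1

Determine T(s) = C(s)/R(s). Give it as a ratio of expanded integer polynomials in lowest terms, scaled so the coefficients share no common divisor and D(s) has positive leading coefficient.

Answer: (4*s^2 - 4*s - 3)/(8*s^3 - 24*s^2 - 4*s + 21)

Working:
1. series reduction of K2, K3 gives (-4*s^2 + 16*s - 12)/(2*s - 3)
2. collapse the loop (K1 forward, (K2*K3) return) gives (4*s^2 - 4*s - 3)/(8*s^3 - 20*s^2 - 8*s + 18)
3. close the feedback loop around [K1/(1-K1*(K2*K3))], K4, giving the overall T(s)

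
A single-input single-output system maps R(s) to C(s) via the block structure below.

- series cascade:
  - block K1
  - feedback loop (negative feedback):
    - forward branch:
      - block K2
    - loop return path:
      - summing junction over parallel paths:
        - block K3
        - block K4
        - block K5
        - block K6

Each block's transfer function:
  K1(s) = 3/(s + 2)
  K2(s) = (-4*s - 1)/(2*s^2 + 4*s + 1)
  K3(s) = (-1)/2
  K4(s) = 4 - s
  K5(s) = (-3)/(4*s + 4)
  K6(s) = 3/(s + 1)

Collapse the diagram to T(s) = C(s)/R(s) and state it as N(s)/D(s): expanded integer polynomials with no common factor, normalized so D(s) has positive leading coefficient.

Reducing step by step:

Step 1 - add K3, K4, K5, K6 (parallel); result (-4*s^2 + 10*s + 23)/(4*s + 4)
Step 2 - close the feedback loop around K2, (K3+K4+K5+K6); result (-16*s^2 - 20*s - 4)/(24*s^3 - 12*s^2 - 82*s - 19)
Step 3 - series reduction of K1, [K2/(1+K2*(K3+K4+K5+K6))] - this is the overall T(s), already in the required normalized form

Answer: (-48*s^2 - 60*s - 12)/(24*s^4 + 36*s^3 - 106*s^2 - 183*s - 38)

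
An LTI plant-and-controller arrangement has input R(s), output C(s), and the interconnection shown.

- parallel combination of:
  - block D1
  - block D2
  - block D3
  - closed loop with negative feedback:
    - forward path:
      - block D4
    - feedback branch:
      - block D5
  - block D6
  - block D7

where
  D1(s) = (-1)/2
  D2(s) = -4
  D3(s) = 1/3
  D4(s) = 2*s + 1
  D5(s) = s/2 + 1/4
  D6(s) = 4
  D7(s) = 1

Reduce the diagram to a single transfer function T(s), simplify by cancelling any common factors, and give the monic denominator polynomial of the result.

Reducing step by step:

(1) apply the feedback formula to D4, D5 gives (8*s + 4)/(4*s^2 + 4*s + 5)
(2) parallel reduction of D1, D2, D3, [D4/(1+D4*D5)], D6, D7 gives (20*s^2 + 68*s + 49)/(24*s^2 + 24*s + 30)
Step 2 gives the fully reduced T(s), with no common factor left to cancel. The denominator's leading coefficient is 24, so divide each of its coefficients by 24 to get the monic form.

Answer: s^2 + s + 5/4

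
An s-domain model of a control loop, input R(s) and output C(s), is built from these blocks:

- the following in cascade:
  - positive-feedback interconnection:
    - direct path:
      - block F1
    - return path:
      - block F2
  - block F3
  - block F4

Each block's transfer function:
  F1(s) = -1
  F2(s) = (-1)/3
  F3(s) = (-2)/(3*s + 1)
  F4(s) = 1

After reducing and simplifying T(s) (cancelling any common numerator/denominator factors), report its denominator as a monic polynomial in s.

Reducing step by step:

[1] reduce the feedback loop with forward F1 and return F2: (-3)/2
[2] multiply [F1/(1-F1*F2)], F3, F4 (series): 3/(3*s + 1)
No further cancellation is possible in the step-2 result, so that is T(s). Its denominator becomes monic after dividing by the leading coefficient 3.

Answer: s + 1/3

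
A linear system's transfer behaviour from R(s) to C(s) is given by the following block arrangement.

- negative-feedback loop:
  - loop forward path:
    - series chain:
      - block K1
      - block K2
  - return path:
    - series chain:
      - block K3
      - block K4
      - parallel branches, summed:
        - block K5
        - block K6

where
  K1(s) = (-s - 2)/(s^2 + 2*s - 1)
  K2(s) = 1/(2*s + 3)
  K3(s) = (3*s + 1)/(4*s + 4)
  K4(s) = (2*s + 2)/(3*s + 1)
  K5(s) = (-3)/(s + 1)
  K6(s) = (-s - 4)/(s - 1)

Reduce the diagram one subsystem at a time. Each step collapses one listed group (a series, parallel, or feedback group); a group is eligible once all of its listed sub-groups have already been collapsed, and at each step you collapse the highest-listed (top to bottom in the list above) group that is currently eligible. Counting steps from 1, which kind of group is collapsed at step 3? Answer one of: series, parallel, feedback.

The answer is series.

Reasoning:
Step 1 - combine K1, K2 in series
Step 2 - sum the parallel branches K5, K6
Step 3 - series reduction of K3, K4, (K5+K6)
Step 4 - close the feedback loop around (K1*K2), (K3*K4*(K5+K6))
So the answer for step 3 is series.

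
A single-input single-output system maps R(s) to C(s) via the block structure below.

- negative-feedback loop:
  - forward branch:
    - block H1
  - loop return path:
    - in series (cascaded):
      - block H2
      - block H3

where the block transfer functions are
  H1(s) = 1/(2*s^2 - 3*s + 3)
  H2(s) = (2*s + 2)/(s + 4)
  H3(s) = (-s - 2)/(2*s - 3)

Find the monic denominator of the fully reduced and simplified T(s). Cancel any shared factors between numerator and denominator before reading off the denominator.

Reducing step by step:

Step 1 - multiply H2, H3 (series), giving (-2*s^2 - 6*s - 4)/(2*s^2 + 5*s - 12)
Step 2 - collapse the loop (H1 forward, (H2*H3) return), giving (2*s^2 + 5*s - 12)/(4*s^4 + 4*s^3 - 35*s^2 + 45*s - 40)
T(s) is the step-2 result (common factors already cancelled). Leading coefficient of the denominator: 4. Divide through by 4 for the monic polynomial.

Answer: s^4 + s^3 - 35*s^2/4 + 45*s/4 - 10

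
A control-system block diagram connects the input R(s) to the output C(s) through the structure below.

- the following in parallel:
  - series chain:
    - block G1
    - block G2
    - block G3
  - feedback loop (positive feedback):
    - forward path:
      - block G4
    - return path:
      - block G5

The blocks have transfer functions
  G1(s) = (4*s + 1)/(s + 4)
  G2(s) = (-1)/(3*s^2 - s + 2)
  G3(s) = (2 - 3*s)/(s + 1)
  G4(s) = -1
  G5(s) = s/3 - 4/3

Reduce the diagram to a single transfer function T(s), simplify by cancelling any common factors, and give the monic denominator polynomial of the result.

Reducing step by step:

(1) series reduction of G1, G2, G3; result (12*s^2 - 5*s - 2)/(3*s^4 + 14*s^3 + 9*s^2 + 6*s + 8)
(2) apply the feedback formula to G4, G5; result (-3)/(s - 1)
(3) reduce the parallel group (G1*G2*G3), [G4/(1-G4*G5)]; result (-9*s^4 - 30*s^3 - 44*s^2 - 15*s - 22)/(3*s^5 + 11*s^4 - 5*s^3 - 3*s^2 + 2*s - 8)
No further cancellation is possible in the step-3 result, so that is T(s). Its denominator becomes monic after dividing by the leading coefficient 3.

Answer: s^5 + 11*s^4/3 - 5*s^3/3 - s^2 + 2*s/3 - 8/3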